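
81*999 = 80919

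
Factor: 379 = 379^1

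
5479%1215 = 619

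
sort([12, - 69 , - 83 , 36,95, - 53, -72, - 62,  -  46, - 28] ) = [ -83, - 72, - 69, -62, - 53 , - 46, - 28,  12,36,95 ] 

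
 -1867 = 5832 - 7699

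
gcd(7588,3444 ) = 28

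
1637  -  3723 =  - 2086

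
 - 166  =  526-692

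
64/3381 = 64/3381  =  0.02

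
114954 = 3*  38318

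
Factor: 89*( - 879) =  - 78231= - 3^1*89^1*293^1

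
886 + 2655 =3541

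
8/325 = 8/325 = 0.02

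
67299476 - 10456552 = 56842924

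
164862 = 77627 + 87235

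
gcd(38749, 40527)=1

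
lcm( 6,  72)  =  72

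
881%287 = 20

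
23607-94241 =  - 70634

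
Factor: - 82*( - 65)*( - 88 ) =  - 2^4*5^1*11^1*13^1*41^1 =-469040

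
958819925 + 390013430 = 1348833355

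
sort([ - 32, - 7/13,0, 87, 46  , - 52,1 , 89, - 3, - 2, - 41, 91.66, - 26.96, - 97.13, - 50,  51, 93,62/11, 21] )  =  [ - 97.13, - 52, - 50, - 41, - 32,-26.96, - 3, - 2, - 7/13, 0,1, 62/11 , 21, 46,51,  87, 89,91.66, 93]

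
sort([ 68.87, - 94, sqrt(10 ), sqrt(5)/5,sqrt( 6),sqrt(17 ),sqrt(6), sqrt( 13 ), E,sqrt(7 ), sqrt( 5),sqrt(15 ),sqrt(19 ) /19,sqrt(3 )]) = [ - 94,sqrt( 19)/19,sqrt( 5)/5,sqrt( 3),  sqrt(5),sqrt( 6),sqrt(6 ),sqrt ( 7 ),E,sqrt ( 10 ),sqrt(13), sqrt(15),sqrt( 17) , 68.87 ]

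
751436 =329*2284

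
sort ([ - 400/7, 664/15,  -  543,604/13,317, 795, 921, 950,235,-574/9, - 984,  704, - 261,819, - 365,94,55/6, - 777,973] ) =[ - 984,-777, - 543, - 365, - 261, - 574/9,-400/7,55/6, 664/15,604/13,94, 235,317,704, 795,819 , 921,950, 973]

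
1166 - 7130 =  - 5964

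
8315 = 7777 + 538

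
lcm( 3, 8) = 24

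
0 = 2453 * 0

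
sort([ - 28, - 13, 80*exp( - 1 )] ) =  [ - 28, - 13 , 80*exp( - 1)] 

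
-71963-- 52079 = -19884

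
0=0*391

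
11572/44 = 263 = 263.00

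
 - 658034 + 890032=231998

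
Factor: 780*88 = 68640=2^5*3^1 * 5^1*11^1*13^1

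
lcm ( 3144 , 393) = 3144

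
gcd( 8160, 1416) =24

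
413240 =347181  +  66059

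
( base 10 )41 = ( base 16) 29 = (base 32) 19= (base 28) 1D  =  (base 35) 16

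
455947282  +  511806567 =967753849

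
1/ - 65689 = -1/65689= -0.00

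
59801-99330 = -39529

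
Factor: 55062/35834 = 3^2*7^1 * 41^ (  -  1) = 63/41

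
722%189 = 155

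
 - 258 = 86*( - 3 ) 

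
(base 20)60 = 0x78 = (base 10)120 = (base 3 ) 11110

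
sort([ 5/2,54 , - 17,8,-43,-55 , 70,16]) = [ - 55, - 43, - 17,  5/2 , 8, 16, 54, 70] 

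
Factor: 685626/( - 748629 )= - 228542/249543 = -  2^1 * 3^( - 2 )*7^(  -  1 )*17^( - 1)*229^1 *233^( - 1 )*499^1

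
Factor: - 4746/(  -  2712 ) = 2^(-2 )*7^1 = 7/4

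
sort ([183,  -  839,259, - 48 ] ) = [ - 839 ,-48,183 , 259]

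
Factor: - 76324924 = -2^2*13^1*1467787^1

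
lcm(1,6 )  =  6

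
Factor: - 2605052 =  - 2^2*  19^1*151^1*227^1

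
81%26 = 3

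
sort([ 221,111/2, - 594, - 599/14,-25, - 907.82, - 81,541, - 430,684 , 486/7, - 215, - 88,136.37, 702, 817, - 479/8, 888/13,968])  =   [ - 907.82, - 594, - 430, - 215 , - 88, - 81, - 479/8, - 599/14, - 25,111/2,888/13, 486/7,136.37,221,541,684,702,817,968]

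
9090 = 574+8516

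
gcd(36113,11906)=1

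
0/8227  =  0 = 0.00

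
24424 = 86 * 284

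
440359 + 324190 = 764549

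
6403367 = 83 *77149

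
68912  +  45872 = 114784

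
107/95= 1  +  12/95 = 1.13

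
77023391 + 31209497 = 108232888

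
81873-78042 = 3831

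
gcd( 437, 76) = 19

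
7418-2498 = 4920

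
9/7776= 1/864 = 0.00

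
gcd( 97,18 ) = 1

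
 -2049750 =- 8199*250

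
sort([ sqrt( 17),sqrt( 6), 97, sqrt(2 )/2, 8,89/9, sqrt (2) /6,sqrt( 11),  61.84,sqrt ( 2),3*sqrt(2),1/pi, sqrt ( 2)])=[ sqrt(2) /6, 1/pi, sqrt(2)/2 , sqrt(2 ), sqrt( 2 ) , sqrt(6),sqrt(11),sqrt( 17 ),  3 * sqrt( 2 ),8,89/9, 61.84,97]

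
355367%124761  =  105845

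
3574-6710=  - 3136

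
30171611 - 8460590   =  21711021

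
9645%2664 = 1653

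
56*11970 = 670320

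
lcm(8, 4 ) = 8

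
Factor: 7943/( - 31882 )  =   - 2^( - 1 ) * 13^2*19^( - 1 ) * 47^1*839^ ( - 1)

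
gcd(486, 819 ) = 9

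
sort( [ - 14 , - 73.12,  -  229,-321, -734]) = [ - 734,-321 ,-229, -73.12, - 14]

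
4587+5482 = 10069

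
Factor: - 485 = -5^1*97^1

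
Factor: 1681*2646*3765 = 16746441390= 2^1 * 3^4*5^1*7^2 * 41^2*251^1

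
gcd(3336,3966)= 6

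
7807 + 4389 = 12196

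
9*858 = 7722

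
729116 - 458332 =270784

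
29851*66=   1970166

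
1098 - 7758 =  - 6660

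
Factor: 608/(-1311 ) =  - 2^5*3^(- 1)*23^( - 1)=- 32/69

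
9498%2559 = 1821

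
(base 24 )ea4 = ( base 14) 3056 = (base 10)8308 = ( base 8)20164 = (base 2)10000001110100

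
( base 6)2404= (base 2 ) 1001000100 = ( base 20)190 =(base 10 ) 580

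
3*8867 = 26601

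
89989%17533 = 2324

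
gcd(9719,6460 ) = 1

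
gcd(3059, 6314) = 7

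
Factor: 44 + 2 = 46 = 2^1 *23^1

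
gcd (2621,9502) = 1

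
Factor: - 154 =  - 2^1*7^1*11^1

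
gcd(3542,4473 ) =7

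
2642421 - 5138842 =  - 2496421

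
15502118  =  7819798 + 7682320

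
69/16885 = 69/16885 = 0.00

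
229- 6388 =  - 6159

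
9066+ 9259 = 18325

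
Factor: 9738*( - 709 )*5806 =  -  40086029052 = - 2^2 * 3^2*541^1 * 709^1*2903^1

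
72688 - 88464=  - 15776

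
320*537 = 171840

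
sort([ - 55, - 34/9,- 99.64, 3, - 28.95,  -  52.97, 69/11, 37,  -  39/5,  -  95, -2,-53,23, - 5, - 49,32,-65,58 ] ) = [ - 99.64,- 95, - 65, - 55 ,  -  53,  -  52.97, - 49,  -  28.95, - 39/5, - 5 ,-34/9, - 2, 3,  69/11, 23,32,37, 58 ] 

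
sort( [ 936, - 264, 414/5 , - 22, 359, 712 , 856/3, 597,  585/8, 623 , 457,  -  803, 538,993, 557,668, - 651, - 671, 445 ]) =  [ - 803, - 671,-651, - 264,  -  22, 585/8, 414/5, 856/3, 359, 445,457 , 538,  557, 597, 623,668,  712, 936,  993]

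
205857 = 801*257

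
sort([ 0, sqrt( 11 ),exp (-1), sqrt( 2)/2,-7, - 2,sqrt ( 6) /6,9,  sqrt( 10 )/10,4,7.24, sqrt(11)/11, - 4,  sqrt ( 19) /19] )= [-7, - 4, - 2,0,sqrt(19 ) /19, sqrt(11)/11,sqrt(10 ) /10,exp( - 1),sqrt(6)/6,sqrt(2)/2,sqrt( 11 ),4,7.24,9 ] 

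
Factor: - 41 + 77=36 = 2^2*3^2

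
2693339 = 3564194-870855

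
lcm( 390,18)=1170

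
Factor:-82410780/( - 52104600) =2^(  -  1)*3^(-2)*5^(-1)*683^1*2011^1*9649^( - 1) = 1373513/868410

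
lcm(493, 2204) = 37468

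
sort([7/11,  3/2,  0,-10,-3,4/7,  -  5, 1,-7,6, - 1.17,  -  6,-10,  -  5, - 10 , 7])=[ - 10, - 10 , - 10,-7,  -  6,-5,-5,  -  3, - 1.17, 0,4/7,7/11, 1,3/2,6,7] 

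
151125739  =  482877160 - 331751421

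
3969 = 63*63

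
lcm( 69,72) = 1656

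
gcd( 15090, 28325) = 5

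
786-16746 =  - 15960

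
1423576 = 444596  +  978980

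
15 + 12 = 27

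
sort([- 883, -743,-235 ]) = [ - 883 , - 743,  -  235 ]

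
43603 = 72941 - 29338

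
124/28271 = 124/28271 = 0.00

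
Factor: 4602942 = 2^1*3^2*31^1*73^1*113^1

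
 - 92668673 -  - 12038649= - 80630024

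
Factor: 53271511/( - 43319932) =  - 2^( - 2)*1013^( - 1 )*10691^(  -  1) * 53271511^1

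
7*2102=14714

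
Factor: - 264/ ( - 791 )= 2^3*3^1* 7^ ( - 1)*11^1*113^( - 1)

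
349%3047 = 349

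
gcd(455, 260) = 65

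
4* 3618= 14472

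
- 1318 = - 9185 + 7867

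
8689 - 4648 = 4041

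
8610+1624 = 10234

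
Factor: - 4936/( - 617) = 8= 2^3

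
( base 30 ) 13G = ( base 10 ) 1006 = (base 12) 6ba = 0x3ee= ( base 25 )1F6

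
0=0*1749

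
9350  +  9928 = 19278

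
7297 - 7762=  - 465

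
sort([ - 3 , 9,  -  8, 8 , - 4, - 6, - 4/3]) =[-8,-6,  -  4, -3 , - 4/3,8,9]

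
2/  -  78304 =-1 + 39151/39152 = -0.00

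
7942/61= 130 + 12/61 = 130.20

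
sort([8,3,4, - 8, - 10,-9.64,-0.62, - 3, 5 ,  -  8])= [ - 10, - 9.64,-8,  -  8,  -  3,-0.62 , 3, 4,  5, 8]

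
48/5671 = 48/5671 = 0.01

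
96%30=6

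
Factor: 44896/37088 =23/19 = 19^(  -  1 )*23^1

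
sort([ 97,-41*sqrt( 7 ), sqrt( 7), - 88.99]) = [ - 41 *sqrt( 7 ) ,-88.99,sqrt( 7 ),97 ] 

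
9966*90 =896940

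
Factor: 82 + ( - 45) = 37 = 37^1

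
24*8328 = 199872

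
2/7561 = 2/7561 = 0.00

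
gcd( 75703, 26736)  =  1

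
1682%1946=1682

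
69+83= 152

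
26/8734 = 13/4367  =  0.00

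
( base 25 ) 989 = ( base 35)4qo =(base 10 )5834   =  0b1011011001010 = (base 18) 1002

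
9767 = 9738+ 29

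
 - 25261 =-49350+24089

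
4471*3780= 16900380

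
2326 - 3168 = -842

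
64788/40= 16197/10 = 1619.70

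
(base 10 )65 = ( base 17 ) 3E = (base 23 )2j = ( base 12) 55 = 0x41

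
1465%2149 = 1465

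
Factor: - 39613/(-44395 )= 5^( - 1 )*7^1 * 13^( - 1) * 683^(  -  1) *5659^1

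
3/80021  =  3/80021 = 0.00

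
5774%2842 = 90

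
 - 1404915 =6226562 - 7631477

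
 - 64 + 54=  -  10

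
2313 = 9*257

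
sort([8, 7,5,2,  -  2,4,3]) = [ - 2, 2, 3,4,5, 7,8 ] 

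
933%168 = 93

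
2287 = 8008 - 5721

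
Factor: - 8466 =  - 2^1 * 3^1* 17^1*83^1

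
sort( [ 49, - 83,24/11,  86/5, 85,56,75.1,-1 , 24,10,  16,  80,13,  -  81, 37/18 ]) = [  -  83, - 81, - 1, 37/18 , 24/11,10, 13, 16, 86/5, 24, 49,56, 75.1, 80, 85]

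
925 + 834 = 1759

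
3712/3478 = 1856/1739 = 1.07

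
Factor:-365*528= - 2^4*3^1*5^1*11^1*73^1  =  - 192720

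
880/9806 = 440/4903=0.09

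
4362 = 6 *727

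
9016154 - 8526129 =490025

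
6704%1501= 700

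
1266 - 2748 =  - 1482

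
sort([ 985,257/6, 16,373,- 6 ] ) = [ - 6,  16, 257/6,373,985]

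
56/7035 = 8/1005 = 0.01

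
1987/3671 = 1987/3671 = 0.54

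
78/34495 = 78/34495 = 0.00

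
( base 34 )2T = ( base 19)52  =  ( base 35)2r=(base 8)141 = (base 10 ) 97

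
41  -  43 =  - 2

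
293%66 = 29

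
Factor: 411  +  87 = 498 = 2^1 * 3^1 * 83^1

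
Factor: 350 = 2^1 * 5^2*7^1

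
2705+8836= 11541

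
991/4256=991/4256 = 0.23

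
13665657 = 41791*327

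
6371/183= 6371/183 = 34.81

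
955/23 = 955/23  =  41.52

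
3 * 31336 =94008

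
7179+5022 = 12201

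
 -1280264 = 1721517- 3001781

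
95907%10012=5799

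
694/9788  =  347/4894 = 0.07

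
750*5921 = 4440750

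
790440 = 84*9410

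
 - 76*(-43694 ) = 3320744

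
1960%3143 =1960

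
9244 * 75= 693300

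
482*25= 12050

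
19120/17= 19120/17 = 1124.71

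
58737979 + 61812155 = 120550134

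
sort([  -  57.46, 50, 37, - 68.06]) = [ - 68.06, - 57.46, 37,50]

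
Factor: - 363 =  - 3^1*11^2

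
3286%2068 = 1218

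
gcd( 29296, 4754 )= 2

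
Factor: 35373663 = 3^2*13^1 * 463^1*653^1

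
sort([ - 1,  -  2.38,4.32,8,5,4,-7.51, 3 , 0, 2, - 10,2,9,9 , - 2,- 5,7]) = [ - 10, - 7.51, - 5, - 2.38, - 2,- 1,0,2,2 , 3,4,4.32,5, 7  ,  8,  9,9 ] 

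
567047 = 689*823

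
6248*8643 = 54001464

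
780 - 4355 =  - 3575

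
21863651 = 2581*8471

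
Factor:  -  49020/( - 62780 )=3^1*19^1*73^(-1 ) = 57/73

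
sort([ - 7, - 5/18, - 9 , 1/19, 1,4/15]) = [-9, - 7, - 5/18,1/19, 4/15,1 ] 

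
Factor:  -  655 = -5^1  *  131^1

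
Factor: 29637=3^2 * 37^1 * 89^1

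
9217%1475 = 367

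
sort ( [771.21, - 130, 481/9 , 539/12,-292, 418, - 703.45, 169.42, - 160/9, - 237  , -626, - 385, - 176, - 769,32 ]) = [ - 769, - 703.45, - 626,  -  385, - 292, - 237,-176,-130,-160/9, 32, 539/12, 481/9,169.42,  418 , 771.21]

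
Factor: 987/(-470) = - 2^( - 1 )*3^1*5^( - 1 )*7^1 = - 21/10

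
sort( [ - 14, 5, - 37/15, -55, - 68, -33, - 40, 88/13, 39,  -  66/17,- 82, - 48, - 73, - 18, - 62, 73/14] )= [ - 82,-73, - 68, - 62, - 55, - 48, - 40, - 33, - 18, - 14,-66/17, - 37/15, 5, 73/14, 88/13,39]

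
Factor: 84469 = 7^1*11^1 * 1097^1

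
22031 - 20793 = 1238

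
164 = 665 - 501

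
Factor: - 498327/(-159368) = 2^(-3)*3^1*11^(-1)*43^1*1811^ (  -  1)*3863^1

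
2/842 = 1/421= 0.00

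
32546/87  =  32546/87 = 374.09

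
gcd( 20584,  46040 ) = 8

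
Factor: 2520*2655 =6690600 = 2^3*3^4*5^2*7^1*59^1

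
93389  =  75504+17885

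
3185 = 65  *49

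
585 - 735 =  - 150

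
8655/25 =346 + 1/5 = 346.20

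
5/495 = 1/99 = 0.01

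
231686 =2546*91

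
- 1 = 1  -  2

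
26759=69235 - 42476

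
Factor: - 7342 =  - 2^1 * 3671^1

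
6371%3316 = 3055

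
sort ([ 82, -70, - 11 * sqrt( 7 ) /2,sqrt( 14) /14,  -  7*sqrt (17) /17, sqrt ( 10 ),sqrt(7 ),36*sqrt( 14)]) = [-70, - 11 * sqrt(7 )/2,- 7 *sqrt (17 ) /17 , sqrt( 14)/14,sqrt( 7 ),sqrt(10 ), 82,36*sqrt(14 )]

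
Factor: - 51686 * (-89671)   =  4634735306 = 2^1*43^1*601^1 * 89671^1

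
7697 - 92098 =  - 84401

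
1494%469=87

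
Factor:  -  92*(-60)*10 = 2^5*3^1*5^2 * 23^1 = 55200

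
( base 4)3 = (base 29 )3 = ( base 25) 3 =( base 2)11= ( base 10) 3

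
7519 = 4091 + 3428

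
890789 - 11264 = 879525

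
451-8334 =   -  7883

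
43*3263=140309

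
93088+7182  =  100270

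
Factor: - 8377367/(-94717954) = 2^( - 1)*41^( - 1)*1155097^( - 1)*8377367^1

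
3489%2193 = 1296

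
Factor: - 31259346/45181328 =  - 2^( - 3 )*3^1*23^1*31^1*7307^1*2823833^( - 1) =- 15629673/22590664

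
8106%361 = 164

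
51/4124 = 51/4124 =0.01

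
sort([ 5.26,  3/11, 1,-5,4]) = [  -  5, 3/11, 1,4,5.26]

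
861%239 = 144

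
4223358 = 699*6042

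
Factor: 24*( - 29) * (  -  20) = 13920 = 2^5*3^1*5^1*29^1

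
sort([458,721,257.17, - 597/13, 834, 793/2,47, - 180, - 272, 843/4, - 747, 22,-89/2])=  [ - 747, - 272, - 180, - 597/13, - 89/2, 22,47,843/4,257.17,793/2 , 458,  721, 834] 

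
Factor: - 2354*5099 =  - 12003046 = - 2^1*11^1*107^1*5099^1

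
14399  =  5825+8574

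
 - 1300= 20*( - 65)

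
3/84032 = 3/84032  =  0.00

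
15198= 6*2533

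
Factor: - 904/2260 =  - 2^1*5^( - 1 )= - 2/5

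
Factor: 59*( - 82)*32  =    -  154816  =  -  2^6*41^1*59^1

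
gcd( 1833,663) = 39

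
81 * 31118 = 2520558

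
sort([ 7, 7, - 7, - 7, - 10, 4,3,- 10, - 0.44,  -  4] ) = [ - 10,-10, - 7, - 7, - 4,- 0.44 , 3, 4, 7, 7 ]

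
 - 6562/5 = - 6562/5 = - 1312.40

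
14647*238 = 3485986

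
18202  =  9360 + 8842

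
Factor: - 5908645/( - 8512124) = 2^(-2)*5^1*1181729^1 * 2128031^( - 1 )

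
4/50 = 2/25 = 0.08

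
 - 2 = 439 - 441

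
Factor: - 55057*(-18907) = 7^1*37^1*73^1*55057^1 = 1040962699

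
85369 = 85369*1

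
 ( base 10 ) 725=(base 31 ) nc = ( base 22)1AL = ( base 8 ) 1325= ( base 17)28b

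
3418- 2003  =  1415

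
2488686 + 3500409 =5989095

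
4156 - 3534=622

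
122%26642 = 122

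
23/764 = 23/764 = 0.03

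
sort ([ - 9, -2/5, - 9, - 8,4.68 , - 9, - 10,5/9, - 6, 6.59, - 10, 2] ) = [ - 10, - 10, - 9,-9 , - 9, - 8,- 6, - 2/5, 5/9 , 2, 4.68,6.59]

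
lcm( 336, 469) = 22512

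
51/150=17/50=0.34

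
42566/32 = 21283/16 = 1330.19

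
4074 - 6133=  - 2059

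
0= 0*3940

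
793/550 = 1 + 243/550=1.44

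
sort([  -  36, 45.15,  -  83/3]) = [  -  36,- 83/3,45.15]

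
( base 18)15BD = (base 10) 7663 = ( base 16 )1DEF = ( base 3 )101111211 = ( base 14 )2b15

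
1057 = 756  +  301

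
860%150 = 110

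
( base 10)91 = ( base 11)83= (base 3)10101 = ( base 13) 70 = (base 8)133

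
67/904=67/904  =  0.07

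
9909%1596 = 333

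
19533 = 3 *6511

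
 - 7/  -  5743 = 7/5743 = 0.00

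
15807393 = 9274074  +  6533319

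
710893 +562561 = 1273454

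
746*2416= 1802336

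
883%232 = 187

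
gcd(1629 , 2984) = 1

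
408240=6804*60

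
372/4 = 93 = 93.00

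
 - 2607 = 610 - 3217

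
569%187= 8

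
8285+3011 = 11296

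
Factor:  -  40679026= - 2^1*103^1 * 181^1*1091^1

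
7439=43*173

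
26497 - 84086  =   - 57589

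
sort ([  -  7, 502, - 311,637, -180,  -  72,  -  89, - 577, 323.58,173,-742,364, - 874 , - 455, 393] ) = [ - 874, - 742 , - 577, - 455, - 311, - 180,-89, - 72 ,  -  7,173,323.58,364,393, 502,637] 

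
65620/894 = 32810/447=73.40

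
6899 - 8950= - 2051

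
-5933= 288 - 6221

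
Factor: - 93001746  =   - 2^1*3^1*15500291^1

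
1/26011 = 1/26011 =0.00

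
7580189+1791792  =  9371981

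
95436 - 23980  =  71456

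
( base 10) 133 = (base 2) 10000101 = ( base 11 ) 111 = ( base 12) B1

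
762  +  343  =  1105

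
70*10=700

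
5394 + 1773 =7167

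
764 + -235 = 529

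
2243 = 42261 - 40018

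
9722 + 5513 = 15235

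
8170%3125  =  1920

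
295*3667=1081765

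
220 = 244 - 24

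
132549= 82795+49754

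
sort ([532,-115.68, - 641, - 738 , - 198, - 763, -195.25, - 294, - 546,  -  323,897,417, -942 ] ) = [ - 942, - 763, - 738, - 641, - 546,-323,-294,  -  198,  -  195.25, - 115.68,417 , 532,897] 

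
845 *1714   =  1448330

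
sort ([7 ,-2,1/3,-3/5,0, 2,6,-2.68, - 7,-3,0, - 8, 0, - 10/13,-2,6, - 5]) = [ - 8,-7, - 5,-3,-2.68, -2,  -  2  , - 10/13,  -  3/5,0 , 0,0,1/3,2, 6, 6, 7]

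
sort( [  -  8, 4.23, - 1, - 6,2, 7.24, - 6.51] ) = [-8 , - 6.51,-6, - 1, 2,4.23,7.24]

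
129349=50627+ 78722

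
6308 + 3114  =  9422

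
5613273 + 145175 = 5758448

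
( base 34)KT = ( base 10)709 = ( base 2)1011000101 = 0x2c5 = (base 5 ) 10314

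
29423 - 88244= - 58821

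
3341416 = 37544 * 89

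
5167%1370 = 1057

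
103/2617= 103/2617 = 0.04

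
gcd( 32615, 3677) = 1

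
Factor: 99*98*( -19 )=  - 2^1*3^2*7^2*11^1 * 19^1  =  - 184338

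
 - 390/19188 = -5/246 =- 0.02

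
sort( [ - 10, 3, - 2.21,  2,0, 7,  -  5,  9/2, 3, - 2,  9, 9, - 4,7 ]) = [  -  10, - 5,-4 ,-2.21, - 2,0,2, 3, 3,9/2,  7,7,  9, 9 ]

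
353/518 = 353/518  =  0.68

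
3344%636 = 164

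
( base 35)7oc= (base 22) JAB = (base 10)9427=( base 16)24d3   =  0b10010011010011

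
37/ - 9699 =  - 37/9699 = - 0.00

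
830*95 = 78850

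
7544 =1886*4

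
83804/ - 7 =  - 11972 + 0/1 = - 11972.00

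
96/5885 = 96/5885= 0.02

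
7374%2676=2022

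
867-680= 187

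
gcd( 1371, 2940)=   3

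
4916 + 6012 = 10928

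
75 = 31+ 44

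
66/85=66/85 = 0.78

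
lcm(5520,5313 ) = 425040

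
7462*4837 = 36093694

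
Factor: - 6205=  - 5^1*17^1 * 73^1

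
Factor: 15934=2^1*31^1*257^1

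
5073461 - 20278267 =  - 15204806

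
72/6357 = 24/2119 = 0.01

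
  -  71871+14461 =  - 57410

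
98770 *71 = 7012670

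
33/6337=33/6337 = 0.01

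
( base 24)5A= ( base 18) 74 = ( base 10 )130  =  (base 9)154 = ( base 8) 202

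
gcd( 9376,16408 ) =2344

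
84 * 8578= 720552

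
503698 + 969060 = 1472758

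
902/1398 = 451/699  =  0.65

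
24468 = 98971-74503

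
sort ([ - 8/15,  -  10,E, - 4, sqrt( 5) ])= [ - 10, - 4, - 8/15,sqrt( 5),E]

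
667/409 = 667/409 = 1.63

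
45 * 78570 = 3535650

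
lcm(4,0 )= 0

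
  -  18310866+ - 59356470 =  - 77667336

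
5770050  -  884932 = 4885118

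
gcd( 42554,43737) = 1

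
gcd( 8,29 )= 1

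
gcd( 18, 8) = 2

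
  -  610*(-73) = 44530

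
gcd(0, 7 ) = 7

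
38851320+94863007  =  133714327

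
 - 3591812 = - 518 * 6934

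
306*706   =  216036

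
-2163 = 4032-6195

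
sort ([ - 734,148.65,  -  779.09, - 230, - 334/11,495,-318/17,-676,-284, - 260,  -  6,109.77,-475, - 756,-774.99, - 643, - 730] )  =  [ - 779.09, - 774.99, - 756, - 734,  -  730,- 676, - 643, - 475, -284, - 260,-230,- 334/11,-318/17, - 6,109.77,148.65, 495]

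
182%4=2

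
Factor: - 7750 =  - 2^1*5^3*31^1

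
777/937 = 777/937  =  0.83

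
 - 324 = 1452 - 1776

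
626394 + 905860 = 1532254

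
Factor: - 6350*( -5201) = 33026350  =  2^1*5^2*7^1*127^1*743^1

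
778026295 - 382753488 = 395272807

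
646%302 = 42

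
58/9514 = 29/4757 =0.01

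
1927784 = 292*6602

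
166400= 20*8320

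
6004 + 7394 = 13398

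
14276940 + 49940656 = 64217596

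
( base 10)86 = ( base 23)3h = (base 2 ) 1010110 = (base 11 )79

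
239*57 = 13623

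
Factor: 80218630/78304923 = 2^1*3^(  -  2)*5^1 * 8021863^1*8700547^ ( - 1 )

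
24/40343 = 24/40343 = 0.00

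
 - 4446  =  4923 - 9369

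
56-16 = 40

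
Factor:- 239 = -239^1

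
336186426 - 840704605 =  - 504518179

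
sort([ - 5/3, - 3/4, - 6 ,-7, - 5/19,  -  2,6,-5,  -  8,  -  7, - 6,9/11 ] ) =[ - 8,-7, - 7, - 6,  -  6, - 5, - 2, - 5/3, - 3/4, - 5/19,9/11,  6 ] 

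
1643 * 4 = 6572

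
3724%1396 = 932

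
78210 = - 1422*( - 55) 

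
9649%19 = 16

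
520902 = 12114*43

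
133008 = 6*22168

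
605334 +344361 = 949695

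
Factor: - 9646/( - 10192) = 53/56 =2^(-3 )*7^( - 1)*53^1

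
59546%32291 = 27255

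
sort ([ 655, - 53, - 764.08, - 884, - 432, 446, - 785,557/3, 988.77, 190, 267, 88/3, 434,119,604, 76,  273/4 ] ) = [ - 884, - 785,- 764.08, - 432, - 53, 88/3, 273/4, 76,119, 557/3, 190, 267,434, 446,604, 655, 988.77 ] 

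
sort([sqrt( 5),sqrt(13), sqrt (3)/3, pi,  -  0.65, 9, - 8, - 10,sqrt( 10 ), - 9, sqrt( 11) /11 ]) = [  -  10, - 9, - 8 ,  -  0.65, sqrt( 11)/11, sqrt( 3 )/3,sqrt( 5), pi, sqrt( 10 ), sqrt( 13 ),9 ] 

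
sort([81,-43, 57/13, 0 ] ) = [-43,  0,57/13, 81]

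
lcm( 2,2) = 2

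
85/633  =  85/633 = 0.13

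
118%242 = 118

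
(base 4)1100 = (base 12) 68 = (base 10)80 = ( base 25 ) 35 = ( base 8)120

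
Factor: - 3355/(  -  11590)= 2^( - 1 )*11^1*19^( - 1)=11/38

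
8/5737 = 8/5737=0.00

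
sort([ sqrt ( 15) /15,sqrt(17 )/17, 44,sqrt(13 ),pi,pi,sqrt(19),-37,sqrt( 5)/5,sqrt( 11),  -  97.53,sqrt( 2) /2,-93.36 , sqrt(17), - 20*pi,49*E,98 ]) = [ -97.53, - 93.36, - 20*pi, - 37,sqrt( 17 )/17,sqrt(  15 ) /15,  sqrt( 5) /5,sqrt(2 ) /2 , pi,pi , sqrt(11),sqrt( 13),sqrt( 17 ),sqrt(19), 44,98 , 49*E]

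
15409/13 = 1185 + 4/13 = 1185.31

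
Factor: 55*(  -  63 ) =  -3465 = - 3^2*5^1*7^1 *11^1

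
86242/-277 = - 312 + 182/277 = - 311.34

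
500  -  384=116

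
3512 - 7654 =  - 4142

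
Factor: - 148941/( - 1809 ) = 247/3 =3^( - 1)* 13^1* 19^1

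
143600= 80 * 1795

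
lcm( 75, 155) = 2325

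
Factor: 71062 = 2^1*35531^1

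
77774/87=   893 + 83/87 = 893.95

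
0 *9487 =0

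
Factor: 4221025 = 5^2*109^1*1549^1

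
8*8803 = 70424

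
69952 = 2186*32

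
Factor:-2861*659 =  - 659^1*2861^1 = - 1885399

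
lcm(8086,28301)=56602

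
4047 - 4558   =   - 511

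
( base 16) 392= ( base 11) 761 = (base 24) 1E2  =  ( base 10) 914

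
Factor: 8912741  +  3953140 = 3^1 * 7^2*87523^1 = 12865881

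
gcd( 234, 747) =9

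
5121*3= 15363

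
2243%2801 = 2243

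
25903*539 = 13961717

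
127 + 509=636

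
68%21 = 5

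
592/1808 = 37/113 = 0.33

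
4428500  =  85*52100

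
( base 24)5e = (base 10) 134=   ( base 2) 10000110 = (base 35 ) 3t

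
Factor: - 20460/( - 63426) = 10/31=2^1*5^1*31^( - 1) 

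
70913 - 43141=27772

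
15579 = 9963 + 5616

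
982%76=70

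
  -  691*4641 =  -3206931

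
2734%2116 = 618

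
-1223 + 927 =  - 296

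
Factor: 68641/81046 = 83/98 = 2^( - 1) * 7^(  -  2) *83^1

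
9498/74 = 4749/37=   128.35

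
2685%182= 137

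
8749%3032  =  2685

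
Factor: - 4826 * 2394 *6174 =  - 2^3 *3^4*7^4*19^2*127^1  =  - 71330963256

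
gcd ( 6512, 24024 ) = 88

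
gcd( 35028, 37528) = 4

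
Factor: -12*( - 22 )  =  2^3*3^1*11^1 = 264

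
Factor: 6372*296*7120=13429117440 =2^9*3^3 * 5^1*37^1*59^1*89^1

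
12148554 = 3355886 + 8792668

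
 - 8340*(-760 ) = 6338400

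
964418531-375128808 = 589289723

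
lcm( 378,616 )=16632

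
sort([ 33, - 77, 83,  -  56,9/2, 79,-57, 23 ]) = [ - 77,- 57, - 56,9/2, 23,33, 79, 83 ] 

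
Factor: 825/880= 2^( - 4 ) * 3^1*5^1 = 15/16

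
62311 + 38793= 101104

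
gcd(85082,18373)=19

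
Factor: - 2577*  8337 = -21484449 = -3^2*7^1*397^1*859^1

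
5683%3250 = 2433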